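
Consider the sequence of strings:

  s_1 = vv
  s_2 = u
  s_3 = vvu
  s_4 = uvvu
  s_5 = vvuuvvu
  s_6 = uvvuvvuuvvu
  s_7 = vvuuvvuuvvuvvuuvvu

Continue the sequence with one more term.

This is a Fibonacci-style word recurrence s(k) = s(k−2)·s(k−1): e.g. vv·u = vvu.
The next term joins uvvuvvuuvvu and vvuuvvuuvvuvvuuvvu.

uvvuvvuuvvuvvuuvvuuvvuvvuuvvu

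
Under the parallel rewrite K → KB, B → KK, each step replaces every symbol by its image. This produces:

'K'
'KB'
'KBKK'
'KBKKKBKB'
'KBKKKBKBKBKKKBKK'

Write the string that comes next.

Replace each of the 16 characters of KBKKKBKBKBKKKBKK in place — KB KK KB KB KB KK KB KK KB KK KB KB KB KK KB KB — and concatenate.

KBKKKBKBKBKKKBKKKBKKKBKBKBKKKBKB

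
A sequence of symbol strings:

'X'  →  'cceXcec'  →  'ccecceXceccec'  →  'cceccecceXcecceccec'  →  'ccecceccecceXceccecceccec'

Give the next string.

Each term wraps the previous one in cce on the left and cec on the right.
Applying this once more to ccecceccecceXceccecceccec:

cceccecceccecceXcecceccecceccec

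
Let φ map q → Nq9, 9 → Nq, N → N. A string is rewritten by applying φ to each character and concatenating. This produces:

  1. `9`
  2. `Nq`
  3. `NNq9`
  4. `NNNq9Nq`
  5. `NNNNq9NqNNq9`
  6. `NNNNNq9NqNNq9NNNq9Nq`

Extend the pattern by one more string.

Applying the rule to each of the 20 symbols of NNNNNq9NqNNq9NNNq9Nq gives the pieces N N N N N Nq9 Nq N Nq9 N N Nq9 Nq N N N Nq9 Nq N Nq9, which concatenate to the answer.

NNNNNNq9NqNNq9NNNq9NqNNNNq9NqNNq9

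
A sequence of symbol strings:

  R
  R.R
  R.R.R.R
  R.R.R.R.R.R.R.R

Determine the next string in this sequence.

R.R.R.R.R.R.R.R.R.R.R.R.R.R.R.R

Each string is two copies of the previous one joined by '.'.
So the next term is two copies of R.R.R.R.R.R.R.R with '.' between the halves.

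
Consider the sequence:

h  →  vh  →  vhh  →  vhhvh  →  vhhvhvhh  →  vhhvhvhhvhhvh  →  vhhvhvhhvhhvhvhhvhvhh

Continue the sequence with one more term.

vhhvhvhhvhhvhvhhvhvhhvhhvhvhhvhhvh

From term 3 onward, concatenate the last term with the second-to-last: vh·h = vhh, vhh·vh = vhhvh, …
So term 8 is vhhvhvhhvhhvhvhhvhvhh·vhhvhvhhvhhvh.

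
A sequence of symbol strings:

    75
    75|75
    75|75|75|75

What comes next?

Every step duplicates the string with '|' between the halves.
Doubling 75|75|75|75 with '|' between the halves:

75|75|75|75|75|75|75|75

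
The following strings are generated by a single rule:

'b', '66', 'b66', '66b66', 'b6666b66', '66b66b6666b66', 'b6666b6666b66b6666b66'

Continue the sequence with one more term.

66b66b6666b66b6666b6666b66b6666b66

Each term (from the third on) is the two preceding terms concatenated in order: term 3 = b·66 = b66.
The next term joins 66b66b6666b66 and b6666b6666b66b6666b66.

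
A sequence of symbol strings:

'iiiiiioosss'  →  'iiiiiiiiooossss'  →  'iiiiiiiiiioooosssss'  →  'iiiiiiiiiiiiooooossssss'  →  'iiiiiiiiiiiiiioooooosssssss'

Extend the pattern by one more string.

iiiiiiiiiiiiiiiiooooooossssssss

The n-th term is 2n i's then n-1 o's then n s's, where the shown terms are n = 3, 4, 5, 6, 7.
At n = 8 the blocks have lengths 16, 7, 8.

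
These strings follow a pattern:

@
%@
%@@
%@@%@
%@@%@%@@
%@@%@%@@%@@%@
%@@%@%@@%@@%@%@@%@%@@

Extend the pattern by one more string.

%@@%@%@@%@@%@%@@%@%@@%@@%@%@@%@@%@

From term 3 onward, concatenate the last term with the second-to-last: %@·@ = %@@, %@@·%@ = %@@%@, …
So term 8 is %@@%@%@@%@@%@%@@%@%@@·%@@%@%@@%@@%@.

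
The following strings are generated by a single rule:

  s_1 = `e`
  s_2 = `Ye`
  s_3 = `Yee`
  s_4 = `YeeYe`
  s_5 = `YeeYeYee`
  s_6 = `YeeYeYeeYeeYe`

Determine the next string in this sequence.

YeeYeYeeYeeYeYeeYeYee

From term 3 onward, concatenate the last term with the second-to-last: Ye·e = Yee, Yee·Ye = YeeYe, …
So term 7 is YeeYeYeeYeeYe·YeeYeYee.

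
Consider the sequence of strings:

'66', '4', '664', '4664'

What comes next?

6644664

From term 3 onward, concatenate the second-to-last term with the last: 66·4 = 664, 4·664 = 4664, …
The next term joins 664 and 4664.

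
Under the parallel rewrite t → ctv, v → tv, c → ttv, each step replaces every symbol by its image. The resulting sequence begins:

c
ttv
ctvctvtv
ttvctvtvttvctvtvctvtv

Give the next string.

ctvctvtvttvctvtvctvtvctvctvtvttvctvtvctvtvttvctvtvctvtv

Applying the rule to each of the 21 symbols of ttvctvtvttvctvtvctvtv gives the pieces ctv ctv tv ttv ctv tv ctv tv ctv ctv tv ttv ctv tv ctv tv ttv ctv tv ctv tv, which concatenate to the answer.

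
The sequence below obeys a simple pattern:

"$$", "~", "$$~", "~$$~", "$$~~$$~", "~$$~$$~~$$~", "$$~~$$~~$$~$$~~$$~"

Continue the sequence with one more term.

From term 3 onward, concatenate the second-to-last term with the last: $$·~ = $$~, ~·$$~ = ~$$~, …
Continuing: ~$$~$$~~$$~ · $$~~$$~~$$~$$~~$$~ gives term 8.

~$$~$$~~$$~$$~~$$~~$$~$$~~$$~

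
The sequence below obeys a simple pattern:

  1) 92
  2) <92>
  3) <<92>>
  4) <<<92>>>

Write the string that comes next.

<<<<92>>>>

Every step adds < to the front and > to the end of the previous string.
One more step from <<<92>>> gives the answer.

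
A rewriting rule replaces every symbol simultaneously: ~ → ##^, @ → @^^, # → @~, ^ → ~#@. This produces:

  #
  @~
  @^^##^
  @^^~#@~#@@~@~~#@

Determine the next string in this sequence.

@^^~#@~#@##^@~@^^##^@~@^^@^^##^@^^##^##^@~@^^

φ(@^^~#@~#@@~@~~#@) expands symbol-by-symbol to @^^ ~#@ ~#@ ##^ @~ @^^ ##^ @~ @^^ @^^ ##^ @^^ ##^ ##^ @~ @^^; joining the 16 pieces gives the next term.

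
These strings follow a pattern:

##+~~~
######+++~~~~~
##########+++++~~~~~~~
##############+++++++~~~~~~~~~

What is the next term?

Term n consists of 4n-2 #'s, followed by 2n-1 +'s, followed by 2n+1 ~'s (n = 1, 2, …).
Setting n = 5 gives 18, 9, 11 characters in each block.

##################+++++++++~~~~~~~~~~~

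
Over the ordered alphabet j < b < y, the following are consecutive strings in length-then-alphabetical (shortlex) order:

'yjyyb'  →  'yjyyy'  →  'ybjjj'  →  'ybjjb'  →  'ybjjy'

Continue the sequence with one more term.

ybjbj

Find the rightmost character of ybjjy below y, bump it to the next letter, and reset everything to its right to j.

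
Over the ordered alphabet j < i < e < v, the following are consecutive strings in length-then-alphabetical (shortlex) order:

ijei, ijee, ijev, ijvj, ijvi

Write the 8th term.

Advancing 3 positions from ijvi through ijvi → ijve → ijvv reaches term 8.

iijj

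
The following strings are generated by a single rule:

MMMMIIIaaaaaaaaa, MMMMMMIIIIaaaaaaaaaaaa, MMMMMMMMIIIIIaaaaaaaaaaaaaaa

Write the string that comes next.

MMMMMMMMMMIIIIIIaaaaaaaaaaaaaaaaaa

The n-th term is 2n-2 M's then n I's then 3n a's, where the shown terms are n = 3, 4, 5.
For the next term, n = 6, so the run lengths are 10, 6, 18.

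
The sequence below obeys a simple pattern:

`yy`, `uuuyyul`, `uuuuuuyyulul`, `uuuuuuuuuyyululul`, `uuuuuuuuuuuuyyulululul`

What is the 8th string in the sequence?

uuuuuuuuuuuuuuuuuuuuuyyululululululul

s(k+1) = uuu·s(k)·ul, so each term gains uuu as a prefix and ul as a suffix.
From uuuuuuuuuuuuyyulululul, 3 further steps: uuuuuuuuuuuuyyulululul → uuuuuuuuuuuuuuuyyululululul → uuuuuuuuuuuuuuuuuuyyulululululul → (answer).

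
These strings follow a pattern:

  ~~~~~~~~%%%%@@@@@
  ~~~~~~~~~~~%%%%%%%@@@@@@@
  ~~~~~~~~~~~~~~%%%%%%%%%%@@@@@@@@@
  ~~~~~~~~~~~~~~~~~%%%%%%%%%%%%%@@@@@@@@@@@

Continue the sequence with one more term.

Term n consists of 3n+2 ~'s, followed by 3n-2 %'s, followed by 2n+1 @'s, where the shown terms are n = 2, 3, 4, 5.
For the next term, n = 6, so the run lengths are 20, 16, 13.

~~~~~~~~~~~~~~~~~~~~%%%%%%%%%%%%%%%%@@@@@@@@@@@@@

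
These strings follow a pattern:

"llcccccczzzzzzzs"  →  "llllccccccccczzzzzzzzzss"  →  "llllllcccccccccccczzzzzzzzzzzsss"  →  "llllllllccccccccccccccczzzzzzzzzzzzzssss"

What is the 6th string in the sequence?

llllllllllllccccccccccccccccccccczzzzzzzzzzzzzzzzzssssss

The n-th term is 2n-2 l's then 3n c's then 2n+3 z's then n-1 s's, where the shown terms are n = 2, 3, 4, 5.
Setting n = 7 gives 12, 21, 17, 6 characters in each block.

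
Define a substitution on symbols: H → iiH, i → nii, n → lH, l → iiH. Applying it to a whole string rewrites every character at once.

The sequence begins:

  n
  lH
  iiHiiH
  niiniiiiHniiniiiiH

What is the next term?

lHniiniilHniiniiniiniiiiHlHniiniilHniiniiniiniiiiH

φ(niiniiiiHniiniiiiH) expands symbol-by-symbol to lH nii nii lH nii nii nii nii iiH lH nii nii lH nii nii nii nii iiH; joining the 18 pieces gives the next term.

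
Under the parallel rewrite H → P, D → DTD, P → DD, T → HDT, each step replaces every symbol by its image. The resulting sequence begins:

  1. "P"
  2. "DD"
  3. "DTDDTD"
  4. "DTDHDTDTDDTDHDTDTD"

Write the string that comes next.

Rewriting the 18 symbols of DTDHDTDTDDTDHDTDTD one by one yields DTD HDT DTD P DTD HDT DTD HDT DTD DTD HDT DTD P DTD HDT DTD HDT DTD; concatenated:

DTDHDTDTDPDTDHDTDTDHDTDTDDTDHDTDTDPDTDHDTDTDHDTDTD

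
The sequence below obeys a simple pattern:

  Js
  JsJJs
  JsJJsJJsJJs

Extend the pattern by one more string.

s(k+1) = s(k)·J·s(k) — each term doubles the last with 'J' between the halves.
Doubling JsJJsJJsJJs with 'J' between the halves:

JsJJsJJsJJsJJsJJsJJsJJs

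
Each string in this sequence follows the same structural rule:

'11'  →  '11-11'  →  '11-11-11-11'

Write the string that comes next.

s(k+1) = s(k)·-·s(k) — each term doubles the last with '-' between the halves.
Doubling 11-11-11-11 with '-' between the halves:

11-11-11-11-11-11-11-11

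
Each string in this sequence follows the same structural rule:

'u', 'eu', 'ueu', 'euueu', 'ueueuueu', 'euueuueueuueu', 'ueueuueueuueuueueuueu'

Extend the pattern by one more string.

This is a Fibonacci-style word recurrence s(k) = s(k−2)·s(k−1): e.g. u·eu = ueu.
The next term joins euueuueueuueu and ueueuueueuueuueueuueu.

euueuueueuueuueueuueueuueuueueuueu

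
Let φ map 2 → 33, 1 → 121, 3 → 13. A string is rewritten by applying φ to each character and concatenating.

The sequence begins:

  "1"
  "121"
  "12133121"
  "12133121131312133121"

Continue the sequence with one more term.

12133121131312133121121131211312133121131312133121

φ(12133121131312133121) expands symbol-by-symbol to 121 33 121 13 13 121 33 121 121 13 121 13 121 33 121 13 13 121 33 121; joining the 20 pieces gives the next term.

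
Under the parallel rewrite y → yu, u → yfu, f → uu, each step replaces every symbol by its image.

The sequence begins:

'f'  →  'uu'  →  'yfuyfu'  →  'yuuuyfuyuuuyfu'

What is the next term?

Rewriting the 14 symbols of yuuuyfuyuuuyfu one by one yields yu yfu yfu yfu yu uu yfu yu yfu yfu yfu yu uu yfu; concatenated:

yuyfuyfuyfuyuuuyfuyuyfuyfuyfuyuuuyfu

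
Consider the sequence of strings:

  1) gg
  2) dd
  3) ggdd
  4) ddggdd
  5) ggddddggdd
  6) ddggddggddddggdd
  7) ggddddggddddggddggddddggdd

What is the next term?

Each term (from the third on) is the two preceding terms concatenated in order: term 3 = gg·dd = ggdd.
Continuing: ddggddggddddggdd · ggddddggddddggddggddddggdd gives term 8.

ddggddggddddggddggddddggddddggddggddddggdd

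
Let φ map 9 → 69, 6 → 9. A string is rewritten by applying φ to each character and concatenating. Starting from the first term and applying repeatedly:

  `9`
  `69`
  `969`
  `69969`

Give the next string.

Expanding 69969: 6→9, 9→69, 9→69, 6→9, 9→69. Concatenated: 9 69 69 9 69.

96969969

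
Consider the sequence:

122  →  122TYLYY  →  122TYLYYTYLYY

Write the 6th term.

122TYLYYTYLYYTYLYYTYLYYTYLYY

Every step adds TYLYY to the end: s(k+1) = s(k)·TYLYY.
From 122TYLYYTYLYY, 3 further steps: 122TYLYYTYLYY → 122TYLYYTYLYYTYLYY → 122TYLYYTYLYYTYLYYTYLYY → (answer).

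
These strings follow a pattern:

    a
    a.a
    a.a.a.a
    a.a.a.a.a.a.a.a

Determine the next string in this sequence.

Every step duplicates the string with '.' between the halves.
So the next term is two copies of a.a.a.a.a.a.a.a with '.' between the halves.

a.a.a.a.a.a.a.a.a.a.a.a.a.a.a.a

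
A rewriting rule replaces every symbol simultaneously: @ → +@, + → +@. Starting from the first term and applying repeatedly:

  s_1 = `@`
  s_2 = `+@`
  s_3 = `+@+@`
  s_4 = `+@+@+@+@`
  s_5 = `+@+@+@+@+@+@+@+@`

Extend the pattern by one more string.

+@+@+@+@+@+@+@+@+@+@+@+@+@+@+@+@

Applying the rule to each of the 16 symbols of +@+@+@+@+@+@+@+@ gives the pieces +@ +@ +@ +@ +@ +@ +@ +@ +@ +@ +@ +@ +@ +@ +@ +@, which concatenate to the answer.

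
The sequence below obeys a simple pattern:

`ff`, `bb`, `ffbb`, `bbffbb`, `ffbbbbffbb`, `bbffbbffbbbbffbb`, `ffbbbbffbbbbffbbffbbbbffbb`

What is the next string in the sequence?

From term 3 onward, concatenate the second-to-last term with the last: ff·bb = ffbb, bb·ffbb = bbffbb, …
The next term joins bbffbbffbbbbffbb and ffbbbbffbbbbffbbffbbbbffbb.

bbffbbffbbbbffbbffbbbbffbbbbffbbffbbbbffbb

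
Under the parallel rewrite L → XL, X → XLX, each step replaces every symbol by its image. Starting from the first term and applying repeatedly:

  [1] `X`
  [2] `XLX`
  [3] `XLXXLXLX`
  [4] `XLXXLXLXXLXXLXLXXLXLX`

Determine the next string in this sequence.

Rewriting the 21 symbols of XLXXLXLXXLXXLXLXXLXLX one by one yields XLX XL XLX XLX XL XLX XL XLX XLX XL XLX XLX XL XLX XL XLX XLX XL XLX XL XLX; concatenated:

XLXXLXLXXLXXLXLXXLXLXXLXXLXLXXLXXLXLXXLXLXXLXXLXLXXLXLX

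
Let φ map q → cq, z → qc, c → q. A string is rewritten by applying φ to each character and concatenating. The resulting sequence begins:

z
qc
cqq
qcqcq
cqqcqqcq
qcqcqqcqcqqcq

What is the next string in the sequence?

cqqcqqcqcqqcqqcqcqqcq

φ(qcqcqqcqcqqcq) expands symbol-by-symbol to cq q cq q cq cq q cq q cq cq q cq; joining the 13 pieces gives the next term.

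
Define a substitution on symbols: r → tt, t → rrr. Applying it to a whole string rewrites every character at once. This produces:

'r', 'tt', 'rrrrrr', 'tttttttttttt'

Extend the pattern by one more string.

Expanding tttttttttttt: t→rrr, t→rrr, t→rrr, t→rrr, t→rrr, t→rrr, t→rrr, t→rrr, t→rrr, t→rrr, t→rrr, t→rrr. Concatenated: rrr rrr rrr rrr rrr rrr rrr rrr rrr rrr rrr rrr.

rrrrrrrrrrrrrrrrrrrrrrrrrrrrrrrrrrrr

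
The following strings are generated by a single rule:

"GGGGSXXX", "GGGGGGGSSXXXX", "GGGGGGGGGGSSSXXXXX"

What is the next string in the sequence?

Each string has the form G^{3n+1} S^{n} X^{n+2} (n = 1, 2, …).
Setting n = 4 gives 13, 4, 6 characters in each block.

GGGGGGGGGGGGGSSSSXXXXXX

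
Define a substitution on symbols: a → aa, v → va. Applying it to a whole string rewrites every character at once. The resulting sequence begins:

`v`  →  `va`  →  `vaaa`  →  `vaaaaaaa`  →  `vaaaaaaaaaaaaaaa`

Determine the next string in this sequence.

φ(vaaaaaaaaaaaaaaa) expands symbol-by-symbol to va aa aa aa aa aa aa aa aa aa aa aa aa aa aa aa; joining the 16 pieces gives the next term.

vaaaaaaaaaaaaaaaaaaaaaaaaaaaaaaa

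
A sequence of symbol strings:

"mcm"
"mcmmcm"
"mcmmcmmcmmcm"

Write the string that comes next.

Each string is two copies of the previous one concatenated.
Doubling mcmmcmmcmmcm:

mcmmcmmcmmcmmcmmcmmcmmcm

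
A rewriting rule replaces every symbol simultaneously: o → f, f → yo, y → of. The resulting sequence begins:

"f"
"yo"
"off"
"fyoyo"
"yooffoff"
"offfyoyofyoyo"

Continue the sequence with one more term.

Rewriting the 13 symbols of offfyoyofyoyo one by one yields f yo yo yo of f of f yo of f of f; concatenated:

fyoyoyooffoffyooffoff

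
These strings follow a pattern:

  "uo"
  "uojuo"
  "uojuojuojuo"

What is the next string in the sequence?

s(k+1) = s(k)·j·s(k) — each term doubles the last with 'j' between the halves.
So the next term is two copies of uojuojuojuo with 'j' between the halves.

uojuojuojuojuojuojuojuo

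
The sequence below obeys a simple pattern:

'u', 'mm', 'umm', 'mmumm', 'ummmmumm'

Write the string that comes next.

This is a Fibonacci-style word recurrence s(k) = s(k−2)·s(k−1): e.g. u·mm = umm.
Continuing: mmumm · ummmmumm gives term 6.

mmummummmmumm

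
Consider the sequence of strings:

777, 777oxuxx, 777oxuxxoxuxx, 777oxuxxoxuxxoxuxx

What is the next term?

The strings grow by a fixed suffix oxuxx each time.
One more step from 777oxuxxoxuxxoxuxx gives the answer.

777oxuxxoxuxxoxuxxoxuxx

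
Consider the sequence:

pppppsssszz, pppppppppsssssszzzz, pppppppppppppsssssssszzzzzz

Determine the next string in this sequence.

pppppppppppppppppsssssssssszzzzzzzz

Term n consists of 4n+1 p's, followed by 2n+2 s's, followed by 2n z's (n = 1, 2, …).
Setting n = 4 gives 17, 10, 8 characters in each block.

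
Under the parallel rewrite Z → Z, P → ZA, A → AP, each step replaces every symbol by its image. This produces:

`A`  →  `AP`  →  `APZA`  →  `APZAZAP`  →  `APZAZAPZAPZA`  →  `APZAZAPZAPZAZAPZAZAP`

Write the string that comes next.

Rewriting the 20 symbols of APZAZAPZAPZAZAPZAZAP one by one yields AP ZA Z AP Z AP ZA Z AP ZA Z AP Z AP ZA Z AP Z AP ZA; concatenated:

APZAZAPZAPZAZAPZAZAPZAPZAZAPZAPZA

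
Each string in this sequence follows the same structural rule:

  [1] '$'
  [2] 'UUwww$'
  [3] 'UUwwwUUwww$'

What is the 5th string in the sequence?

Each term is the previous one with UUwww prepended.
From UUwwwUUwww$, 2 further steps: UUwwwUUwww$ → UUwwwUUwwwUUwww$ → (answer).

UUwwwUUwwwUUwwwUUwww$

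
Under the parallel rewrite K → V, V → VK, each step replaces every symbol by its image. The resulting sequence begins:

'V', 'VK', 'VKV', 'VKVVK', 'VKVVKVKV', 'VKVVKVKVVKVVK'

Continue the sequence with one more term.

Replace each of the 13 characters of VKVVKVKVVKVVK in place — VK V VK VK V VK V VK VK V VK VK V — and concatenate.

VKVVKVKVVKVVKVKVVKVKV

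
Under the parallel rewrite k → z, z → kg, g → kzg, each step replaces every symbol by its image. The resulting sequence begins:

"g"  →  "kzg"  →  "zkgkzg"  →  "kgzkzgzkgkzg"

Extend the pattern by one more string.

Expanding kgzkzgzkgkzg: k→z, g→kzg, z→kg, k→z, z→kg, g→kzg, z→kg, k→z, g→kzg, k→z, z→kg, g→kzg. Concatenated: z kzg kg z kg kzg kg z kzg z kg kzg.

zkzgkgzkgkzgkgzkzgzkgkzg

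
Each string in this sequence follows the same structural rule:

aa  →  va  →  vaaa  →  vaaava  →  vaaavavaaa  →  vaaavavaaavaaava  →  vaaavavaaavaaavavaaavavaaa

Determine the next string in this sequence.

vaaavavaaavaaavavaaavavaaavaaavavaaavaaava

Each term (from the third on) is the previous term followed by the one before it: term 3 = va·aa = vaaa.
Continuing: vaaavavaaavaaavavaaavavaaa · vaaavavaaavaaava gives term 8.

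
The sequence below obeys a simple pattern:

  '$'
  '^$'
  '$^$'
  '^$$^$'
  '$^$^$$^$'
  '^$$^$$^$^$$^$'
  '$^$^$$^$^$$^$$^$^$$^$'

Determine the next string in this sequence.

This is a Fibonacci-style word recurrence s(k) = s(k−2)·s(k−1): e.g. $·^$ = $^$.
So term 8 is ^$$^$$^$^$$^$·$^$^$$^$^$$^$$^$^$$^$.

^$$^$$^$^$$^$$^$^$$^$^$$^$$^$^$$^$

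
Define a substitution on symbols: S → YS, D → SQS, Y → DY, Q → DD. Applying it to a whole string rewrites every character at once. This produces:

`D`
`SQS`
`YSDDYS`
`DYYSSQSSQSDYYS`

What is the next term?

Rewriting the 14 symbols of DYYSSQSSQSDYYS one by one yields SQS DY DY YS YS DD YS YS DD YS SQS DY DY YS; concatenated:

SQSDYDYYSYSDDYSYSDDYSSQSDYDYYS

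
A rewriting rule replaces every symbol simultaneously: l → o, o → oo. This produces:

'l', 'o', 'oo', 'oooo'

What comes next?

oooooooo

Apply φ to oooo symbol by symbol: o→oo, o→oo, o→oo, o→oo; joined: oo oo oo oo.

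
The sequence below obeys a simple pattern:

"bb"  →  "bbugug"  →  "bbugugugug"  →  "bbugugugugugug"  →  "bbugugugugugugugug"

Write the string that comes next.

Every step adds ugug to the end: s(k+1) = s(k)·ugug.
One more step from bbugugugugugugugug gives the answer.

bbugugugugugugugugugug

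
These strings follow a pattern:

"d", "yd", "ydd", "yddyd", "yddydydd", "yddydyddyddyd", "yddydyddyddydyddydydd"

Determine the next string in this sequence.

yddydyddyddydyddydyddyddydyddyddyd

Each term (from the third on) is the previous term followed by the one before it: term 3 = yd·d = ydd.
The next term joins yddydyddyddydyddydydd and yddydyddyddyd.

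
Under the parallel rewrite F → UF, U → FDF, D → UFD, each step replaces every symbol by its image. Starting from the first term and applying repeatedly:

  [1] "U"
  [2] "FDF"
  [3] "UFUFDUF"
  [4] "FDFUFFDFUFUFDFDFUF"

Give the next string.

UFUFDUFFDFUFUFUFDUFFDFUFFDFUFUFDUFUFDUFFDFUF

Applying the rule to each of the 18 symbols of FDFUFFDFUFUFDFDFUF gives the pieces UF UFD UF FDF UF UF UFD UF FDF UF FDF UF UFD UF UFD UF FDF UF, which concatenate to the answer.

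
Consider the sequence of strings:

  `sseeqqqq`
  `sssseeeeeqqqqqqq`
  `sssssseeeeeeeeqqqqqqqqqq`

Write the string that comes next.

sssssssseeeeeeeeeeeqqqqqqqqqqqqq

Reading off run lengths: s runs 2, 4, 6; e runs 2, 5, 8; q runs 4, 7, 10 — each is linear in n (n = 1, 2, …).
At n = 4 the blocks have lengths 8, 11, 13.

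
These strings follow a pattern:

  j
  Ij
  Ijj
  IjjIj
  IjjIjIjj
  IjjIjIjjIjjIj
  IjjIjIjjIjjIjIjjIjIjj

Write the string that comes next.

Each term (from the third on) is the previous term followed by the one before it: term 3 = Ij·j = Ijj.
Continuing: IjjIjIjjIjjIjIjjIjIjj · IjjIjIjjIjjIj gives term 8.

IjjIjIjjIjjIjIjjIjIjjIjjIjIjjIjjIj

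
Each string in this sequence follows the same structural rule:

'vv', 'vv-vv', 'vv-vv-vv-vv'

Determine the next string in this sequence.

Every step duplicates the string with '-' between the halves.
One more doubling of vv-vv-vv-vv gives the answer.

vv-vv-vv-vv-vv-vv-vv-vv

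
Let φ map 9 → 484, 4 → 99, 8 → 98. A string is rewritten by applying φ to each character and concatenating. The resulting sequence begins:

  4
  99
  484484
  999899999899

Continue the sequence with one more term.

4844844849848448448448448498484484

Expanding 999899999899: 9→484, 9→484, 9→484, 8→98, 9→484, 9→484, 9→484, 9→484, 9→484, 8→98, 9→484, 9→484. Concatenated: 484 484 484 98 484 484 484 484 484 98 484 484.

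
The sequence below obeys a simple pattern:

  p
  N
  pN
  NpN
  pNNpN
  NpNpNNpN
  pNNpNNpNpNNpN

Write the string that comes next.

This is a Fibonacci-style word recurrence s(k) = s(k−2)·s(k−1): e.g. p·N = pN.
So term 8 is NpNpNNpN·pNNpNNpNpNNpN.

NpNpNNpNpNNpNNpNpNNpN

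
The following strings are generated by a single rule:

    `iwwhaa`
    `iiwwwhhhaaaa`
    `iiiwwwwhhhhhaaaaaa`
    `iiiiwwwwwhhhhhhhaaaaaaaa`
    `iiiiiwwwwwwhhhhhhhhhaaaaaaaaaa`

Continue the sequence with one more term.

iiiiiiwwwwwwwhhhhhhhhhhhaaaaaaaaaaaa

The n-th term is n i's then n+1 w's then 2n-1 h's then 2n a's (n = 1, 2, …).
At n = 6 the blocks have lengths 6, 7, 11, 12.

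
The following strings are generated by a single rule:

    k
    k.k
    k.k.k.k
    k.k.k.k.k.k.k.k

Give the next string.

Every step duplicates the string with '.' between the halves.
Doubling k.k.k.k.k.k.k.k with '.' between the halves:

k.k.k.k.k.k.k.k.k.k.k.k.k.k.k.k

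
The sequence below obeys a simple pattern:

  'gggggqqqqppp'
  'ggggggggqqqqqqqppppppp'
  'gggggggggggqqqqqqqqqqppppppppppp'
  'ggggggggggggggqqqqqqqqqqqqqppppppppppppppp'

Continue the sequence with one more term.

gggggggggggggggggqqqqqqqqqqqqqqqqppppppppppppppppppp

Each string has the form g^{3n+2} q^{3n+1} p^{4n-1} (n = 1, 2, …).
At n = 5 the blocks have lengths 17, 16, 19.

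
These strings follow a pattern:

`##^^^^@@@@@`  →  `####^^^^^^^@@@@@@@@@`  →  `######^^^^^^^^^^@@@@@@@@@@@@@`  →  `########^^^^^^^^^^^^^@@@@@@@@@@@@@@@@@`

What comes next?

Each string has the form #^{2n} ^^{3n+1} @^{4n+1} (n = 1, 2, …).
For the next term, n = 5, so the run lengths are 10, 16, 21.

##########^^^^^^^^^^^^^^^^@@@@@@@@@@@@@@@@@@@@@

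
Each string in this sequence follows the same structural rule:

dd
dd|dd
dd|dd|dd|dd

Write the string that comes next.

Every step duplicates the string with '|' between the halves.
Doubling dd|dd|dd|dd with '|' between the halves:

dd|dd|dd|dd|dd|dd|dd|dd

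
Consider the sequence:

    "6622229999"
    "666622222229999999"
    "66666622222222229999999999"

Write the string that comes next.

6666666622222222222229999999999999

Reading off run lengths: 6 runs 2, 4, 6; 2 runs 4, 7, 10; 9 runs 4, 7, 10 — each is linear in n (n = 1, 2, …).
At n = 4 the blocks have lengths 8, 13, 13.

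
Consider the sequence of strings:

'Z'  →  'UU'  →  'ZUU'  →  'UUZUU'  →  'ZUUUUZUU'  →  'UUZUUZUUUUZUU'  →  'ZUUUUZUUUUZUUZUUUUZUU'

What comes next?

This is a Fibonacci-style word recurrence s(k) = s(k−2)·s(k−1): e.g. Z·UU = ZUU.
So term 8 is UUZUUZUUUUZUU·ZUUUUZUUUUZUUZUUUUZUU.

UUZUUZUUUUZUUZUUUUZUUUUZUUZUUUUZUU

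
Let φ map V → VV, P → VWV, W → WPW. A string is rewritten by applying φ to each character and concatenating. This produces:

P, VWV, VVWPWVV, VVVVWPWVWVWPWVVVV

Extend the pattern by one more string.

Rewriting the 17 symbols of VVVVWPWVWVWPWVVVV one by one yields VV VV VV VV WPW VWV WPW VV WPW VV WPW VWV WPW VV VV VV VV; concatenated:

VVVVVVVVWPWVWVWPWVVWPWVVWPWVWVWPWVVVVVVVV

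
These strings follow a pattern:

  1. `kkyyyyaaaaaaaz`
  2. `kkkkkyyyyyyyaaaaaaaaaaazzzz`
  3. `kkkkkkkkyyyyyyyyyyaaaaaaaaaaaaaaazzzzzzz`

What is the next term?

kkkkkkkkkkkyyyyyyyyyyyyyaaaaaaaaaaaaaaaaaaazzzzzzzzzz

Term n consists of 3n-1 k's, followed by 3n+1 y's, followed by 4n+3 a's, followed by 3n-2 z's (n = 1, 2, …).
Setting n = 4 gives 11, 13, 19, 10 characters in each block.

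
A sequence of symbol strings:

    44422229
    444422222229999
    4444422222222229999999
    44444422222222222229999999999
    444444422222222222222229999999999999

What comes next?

Term n consists of n+2 4's, followed by 3n+1 2's, followed by 3n-2 9's (n = 1, 2, …).
For the next term, n = 6, so the run lengths are 8, 19, 16.

4444444422222222222222222229999999999999999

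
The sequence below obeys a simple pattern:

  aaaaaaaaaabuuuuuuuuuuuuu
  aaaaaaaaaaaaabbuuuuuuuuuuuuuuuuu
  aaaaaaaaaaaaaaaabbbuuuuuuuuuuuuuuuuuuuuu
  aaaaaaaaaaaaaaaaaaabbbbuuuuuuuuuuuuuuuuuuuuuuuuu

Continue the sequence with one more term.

aaaaaaaaaaaaaaaaaaaaaabbbbbuuuuuuuuuuuuuuuuuuuuuuuuuuuuu

The n-th term is 3n+1 a's then n-2 b's then 4n+1 u's, where the shown terms are n = 3, 4, 5, 6.
Setting n = 7 gives 22, 5, 29 characters in each block.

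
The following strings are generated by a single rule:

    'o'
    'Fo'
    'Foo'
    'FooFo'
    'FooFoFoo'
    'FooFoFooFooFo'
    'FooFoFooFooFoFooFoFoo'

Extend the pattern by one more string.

FooFoFooFooFoFooFoFooFooFoFooFooFo

Each term (from the third on) is the previous term followed by the one before it: term 3 = Fo·o = Foo.
So term 8 is FooFoFooFooFoFooFoFoo·FooFoFooFooFo.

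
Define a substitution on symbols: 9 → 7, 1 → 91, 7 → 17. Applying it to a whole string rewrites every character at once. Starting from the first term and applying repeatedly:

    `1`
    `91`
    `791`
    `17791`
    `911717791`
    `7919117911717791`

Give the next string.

1779179191177919117911717791

Applying the rule to each of the 16 symbols of 7919117911717791 gives the pieces 17 7 91 7 91 91 17 7 91 91 17 91 17 17 7 91, which concatenate to the answer.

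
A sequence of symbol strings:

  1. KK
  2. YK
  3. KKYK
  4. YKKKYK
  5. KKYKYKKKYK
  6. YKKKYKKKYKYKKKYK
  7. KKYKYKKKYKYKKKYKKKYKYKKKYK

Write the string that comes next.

YKKKYKKKYKYKKKYKKKYKYKKKYKYKKKYKKKYKYKKKYK

Each term (from the third on) is the two preceding terms concatenated in order: term 3 = KK·YK = KKYK.
The next term joins YKKKYKKKYKYKKKYK and KKYKYKKKYKYKKKYKKKYKYKKKYK.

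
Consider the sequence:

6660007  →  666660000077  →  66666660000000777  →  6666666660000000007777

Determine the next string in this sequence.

666666666660000000000077777

Term n consists of 2n+1 6's, followed by 2n+1 0's, followed by n 7's (n = 1, 2, …).
At n = 5 the blocks have lengths 11, 11, 5.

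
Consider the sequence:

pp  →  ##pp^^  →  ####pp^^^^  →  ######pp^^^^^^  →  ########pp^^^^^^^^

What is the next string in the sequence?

s(k+1) = ##·s(k)·^^, so each term gains ## as a prefix and ^^ as a suffix.
One more step from ########pp^^^^^^^^ gives the answer.

##########pp^^^^^^^^^^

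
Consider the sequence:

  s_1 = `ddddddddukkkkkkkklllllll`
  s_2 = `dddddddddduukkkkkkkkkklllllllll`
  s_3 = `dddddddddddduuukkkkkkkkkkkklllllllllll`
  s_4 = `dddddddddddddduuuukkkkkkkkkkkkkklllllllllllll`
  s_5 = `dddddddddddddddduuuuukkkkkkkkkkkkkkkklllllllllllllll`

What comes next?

Term n consists of 2n+2 d's, followed by n-2 u's, followed by 2n+2 k's, followed by 2n+1 l's, where the shown terms are n = 3, 4, 5, 6, 7.
For the next term, n = 8, so the run lengths are 18, 6, 18, 17.

dddddddddddddddddduuuuuukkkkkkkkkkkkkkkkkklllllllllllllllll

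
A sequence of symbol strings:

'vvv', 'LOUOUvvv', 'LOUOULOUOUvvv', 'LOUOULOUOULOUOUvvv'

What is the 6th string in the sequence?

The strings grow by a fixed prefix LOUOU each time.
From LOUOULOUOULOUOUvvv, 2 further steps: LOUOULOUOULOUOUvvv → LOUOULOUOULOUOULOUOUvvv → (answer).

LOUOULOUOULOUOULOUOULOUOUvvv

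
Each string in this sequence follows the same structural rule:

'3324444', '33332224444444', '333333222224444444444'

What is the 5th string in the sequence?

Term n consists of 2n 3's, followed by 2n-1 2's, followed by 3n+1 4's (n = 1, 2, …).
Setting n = 5 gives 10, 9, 16 characters in each block.

33333333332222222224444444444444444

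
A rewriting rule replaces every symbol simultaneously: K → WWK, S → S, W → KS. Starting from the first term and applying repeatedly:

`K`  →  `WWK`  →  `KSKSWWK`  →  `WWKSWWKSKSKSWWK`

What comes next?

Replace each of the 15 characters of WWKSWWKSKSKSWWK in place — KS KS WWK S KS KS WWK S WWK S WWK S KS KS WWK — and concatenate.

KSKSWWKSKSKSWWKSWWKSWWKSKSKSWWK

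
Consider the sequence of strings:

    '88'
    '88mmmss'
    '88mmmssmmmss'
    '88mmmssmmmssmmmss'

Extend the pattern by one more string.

Every step adds mmmss to the end: s(k+1) = s(k)·mmmss.
Applying this once more to 88mmmssmmmssmmmss:

88mmmssmmmssmmmssmmmss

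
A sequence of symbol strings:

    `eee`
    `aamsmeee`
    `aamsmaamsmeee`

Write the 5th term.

Each term is the previous one with aamsm prepended.
From aamsmaamsmeee, 2 further steps: aamsmaamsmeee → aamsmaamsmaamsmeee → (answer).

aamsmaamsmaamsmaamsmeee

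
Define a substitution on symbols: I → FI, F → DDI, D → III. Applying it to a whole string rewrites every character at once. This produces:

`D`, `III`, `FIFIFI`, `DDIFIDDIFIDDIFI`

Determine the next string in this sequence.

φ(DDIFIDDIFIDDIFI) expands symbol-by-symbol to III III FI DDI FI III III FI DDI FI III III FI DDI FI; joining the 15 pieces gives the next term.

IIIIIIFIDDIFIIIIIIIFIDDIFIIIIIIIFIDDIFI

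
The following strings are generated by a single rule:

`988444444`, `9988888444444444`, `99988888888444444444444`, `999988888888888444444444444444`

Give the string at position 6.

Term n consists of n 9's, followed by 3n-1 8's, followed by 3n+3 4's (n = 1, 2, …).
Setting n = 6 gives 6, 17, 21 characters in each block.

99999988888888888888888444444444444444444444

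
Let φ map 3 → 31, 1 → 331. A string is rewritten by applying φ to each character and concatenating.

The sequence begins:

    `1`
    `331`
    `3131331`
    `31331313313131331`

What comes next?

31331313133131331313133131331313313131331

φ(31331313313131331) expands symbol-by-symbol to 31 331 31 31 331 31 331 31 31 331 31 331 31 331 31 31 331; joining the 17 pieces gives the next term.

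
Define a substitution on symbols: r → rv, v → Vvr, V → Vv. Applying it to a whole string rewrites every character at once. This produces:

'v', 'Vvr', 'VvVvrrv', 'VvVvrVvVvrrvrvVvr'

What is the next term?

φ(VvVvrVvVvrrvrvVvr) expands symbol-by-symbol to Vv Vvr Vv Vvr rv Vv Vvr Vv Vvr rv rv Vvr rv Vvr Vv Vvr rv; joining the 17 pieces gives the next term.

VvVvrVvVvrrvVvVvrVvVvrrvrvVvrrvVvrVvVvrrv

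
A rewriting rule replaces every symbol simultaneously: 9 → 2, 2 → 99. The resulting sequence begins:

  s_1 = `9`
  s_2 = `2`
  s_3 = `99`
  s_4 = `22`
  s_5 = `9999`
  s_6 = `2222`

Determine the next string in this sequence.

Apply φ to 2222 symbol by symbol: 2→99, 2→99, 2→99, 2→99; joined: 99 99 99 99.

99999999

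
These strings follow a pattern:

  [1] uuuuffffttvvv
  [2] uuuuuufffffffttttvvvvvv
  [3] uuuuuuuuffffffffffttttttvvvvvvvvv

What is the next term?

uuuuuuuuuufffffffffffffttttttttvvvvvvvvvvvv

The n-th term is 2n+2 u's then 3n+1 f's then 2n t's then 3n v's (n = 1, 2, …).
At n = 4 the blocks have lengths 10, 13, 8, 12.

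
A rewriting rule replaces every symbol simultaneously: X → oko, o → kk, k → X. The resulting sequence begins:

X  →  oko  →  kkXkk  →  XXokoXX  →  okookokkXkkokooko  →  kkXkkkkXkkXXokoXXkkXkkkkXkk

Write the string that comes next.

XXokoXXXXokoXXokookokkXkkokookoXXokoXXXXokoXX

φ(kkXkkkkXkkXXokoXXkkXkkkkXkk) expands symbol-by-symbol to X X oko X X X X oko X X oko oko kk X kk oko oko X X oko X X X X oko X X; joining the 27 pieces gives the next term.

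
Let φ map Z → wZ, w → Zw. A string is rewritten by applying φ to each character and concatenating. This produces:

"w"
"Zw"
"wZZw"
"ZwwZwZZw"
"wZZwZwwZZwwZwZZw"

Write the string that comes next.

ZwwZwZZwwZZwZwwZwZZwZwwZZwwZwZZw

Applying the rule to each of the 16 symbols of wZZwZwwZZwwZwZZw gives the pieces Zw wZ wZ Zw wZ Zw Zw wZ wZ Zw Zw wZ Zw wZ wZ Zw, which concatenate to the answer.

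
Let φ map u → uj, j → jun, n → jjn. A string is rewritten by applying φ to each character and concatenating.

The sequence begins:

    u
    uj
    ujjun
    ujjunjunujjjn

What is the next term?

ujjunjunujjjnjunujjjnujjunjunjunjjn

φ(ujjunjunujjjn) expands symbol-by-symbol to uj jun jun uj jjn jun uj jjn uj jun jun jun jjn; joining the 13 pieces gives the next term.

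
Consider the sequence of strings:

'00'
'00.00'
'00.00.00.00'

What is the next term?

s(k+1) = s(k)·.·s(k) — each term doubles the last with '.' between the halves.
So the next term is two copies of 00.00.00.00 with '.' between the halves.

00.00.00.00.00.00.00.00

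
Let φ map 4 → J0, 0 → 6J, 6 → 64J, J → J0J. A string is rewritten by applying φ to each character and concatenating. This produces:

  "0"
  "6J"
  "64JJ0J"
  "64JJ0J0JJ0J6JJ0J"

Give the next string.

Rewriting the 16 symbols of 64JJ0J0JJ0J6JJ0J one by one yields 64J J0 J0J J0J 6J J0J 6J J0J J0J 6J J0J 64J J0J J0J 6J J0J; concatenated:

64JJ0J0JJ0J6JJ0J6JJ0JJ0J6JJ0J64JJ0JJ0J6JJ0J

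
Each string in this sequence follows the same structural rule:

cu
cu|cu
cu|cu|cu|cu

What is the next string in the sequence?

cu|cu|cu|cu|cu|cu|cu|cu

Each string is two copies of the previous one joined by '|'.
One more doubling of cu|cu|cu|cu gives the answer.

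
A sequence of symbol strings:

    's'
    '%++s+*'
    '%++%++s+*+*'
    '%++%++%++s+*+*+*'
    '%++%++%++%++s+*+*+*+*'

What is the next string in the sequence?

%++%++%++%++%++s+*+*+*+*+*

Every step adds %++ to the front and +* to the end of the previous string.
So the next term is %++·%++%++%++%++s+*+*+*+*·+*.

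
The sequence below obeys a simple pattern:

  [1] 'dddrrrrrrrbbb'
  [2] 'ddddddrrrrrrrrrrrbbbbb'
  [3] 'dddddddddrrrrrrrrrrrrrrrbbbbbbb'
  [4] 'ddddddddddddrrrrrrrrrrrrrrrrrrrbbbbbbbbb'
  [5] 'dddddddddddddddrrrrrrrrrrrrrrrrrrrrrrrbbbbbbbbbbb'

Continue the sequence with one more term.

ddddddddddddddddddrrrrrrrrrrrrrrrrrrrrrrrrrrrbbbbbbbbbbbbb

Each string has the form d^{3n} r^{4n+3} b^{2n+1} (n = 1, 2, …).
For the next term, n = 6, so the run lengths are 18, 27, 13.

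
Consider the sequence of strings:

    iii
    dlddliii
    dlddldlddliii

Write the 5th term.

dlddldlddldlddldlddliii

The strings grow by a fixed prefix dlddl each time.
From dlddldlddliii, 2 further steps: dlddldlddliii → dlddldlddldlddliii → (answer).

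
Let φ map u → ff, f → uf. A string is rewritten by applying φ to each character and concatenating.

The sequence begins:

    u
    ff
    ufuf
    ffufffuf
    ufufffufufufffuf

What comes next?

ffufffufufufffufffufffufufufffuf

Applying the rule to each of the 16 symbols of ufufffufufufffuf gives the pieces ff uf ff uf uf uf ff uf ff uf ff uf uf uf ff uf, which concatenate to the answer.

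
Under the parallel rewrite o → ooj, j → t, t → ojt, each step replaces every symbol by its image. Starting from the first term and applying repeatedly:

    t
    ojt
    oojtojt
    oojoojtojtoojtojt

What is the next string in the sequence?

Applying the rule to each of the 17 symbols of oojoojtojtoojtojt gives the pieces ooj ooj t ooj ooj t ojt ooj t ojt ooj ooj t ojt ooj t ojt, which concatenate to the answer.

oojoojtoojoojtojtoojtojtoojoojtojtoojtojt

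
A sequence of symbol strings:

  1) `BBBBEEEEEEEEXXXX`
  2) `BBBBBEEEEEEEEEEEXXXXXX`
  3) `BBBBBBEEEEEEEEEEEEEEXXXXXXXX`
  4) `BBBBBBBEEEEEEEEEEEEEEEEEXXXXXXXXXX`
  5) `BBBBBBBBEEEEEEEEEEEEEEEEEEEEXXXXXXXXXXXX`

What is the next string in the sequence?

BBBBBBBBBEEEEEEEEEEEEEEEEEEEEEEEXXXXXXXXXXXXXX

Term n consists of n+2 B's, followed by 3n+2 E's, followed by 2n X's, where the shown terms are n = 2, 3, 4, 5, 6.
Setting n = 7 gives 9, 23, 14 characters in each block.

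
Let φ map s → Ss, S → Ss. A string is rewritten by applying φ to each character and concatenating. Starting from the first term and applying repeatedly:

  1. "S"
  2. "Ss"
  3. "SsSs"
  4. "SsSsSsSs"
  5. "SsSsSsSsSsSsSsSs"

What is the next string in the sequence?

Rewriting the 16 symbols of SsSsSsSsSsSsSsSs one by one yields Ss Ss Ss Ss Ss Ss Ss Ss Ss Ss Ss Ss Ss Ss Ss Ss; concatenated:

SsSsSsSsSsSsSsSsSsSsSsSsSsSsSsSs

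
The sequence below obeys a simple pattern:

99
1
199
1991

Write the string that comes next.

1991199

This is a Fibonacci-style word recurrence s(k) = s(k−1)·s(k−2): e.g. 1·99 = 199.
The next term joins 1991 and 199.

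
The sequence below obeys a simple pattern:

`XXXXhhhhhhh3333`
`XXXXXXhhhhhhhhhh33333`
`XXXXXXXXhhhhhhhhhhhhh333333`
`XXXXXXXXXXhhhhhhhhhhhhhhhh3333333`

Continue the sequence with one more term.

XXXXXXXXXXXXhhhhhhhhhhhhhhhhhhh33333333

Each string has the form X^{2n} h^{3n+1} 3^{n+2}, where the shown terms are n = 2, 3, 4, 5.
At n = 6 the blocks have lengths 12, 19, 8.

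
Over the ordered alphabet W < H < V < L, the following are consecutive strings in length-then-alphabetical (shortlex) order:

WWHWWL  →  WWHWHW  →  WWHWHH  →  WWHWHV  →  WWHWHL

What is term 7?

WWHWVH

Advancing 2 positions from WWHWHL through WWHWHL → WWHWVW reaches term 7.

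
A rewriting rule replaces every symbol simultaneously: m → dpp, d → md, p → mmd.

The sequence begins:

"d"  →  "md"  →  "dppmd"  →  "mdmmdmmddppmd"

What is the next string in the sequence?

φ(mdmmdmmddppmd) expands symbol-by-symbol to dpp md dpp dpp md dpp dpp md md mmd mmd dpp md; joining the 13 pieces gives the next term.

dppmddppdppmddppdppmdmdmmdmmddppmd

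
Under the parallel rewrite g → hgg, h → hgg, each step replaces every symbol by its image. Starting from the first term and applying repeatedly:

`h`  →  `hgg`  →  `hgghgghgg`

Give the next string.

Expanding hgghgghgg: h→hgg, g→hgg, g→hgg, h→hgg, g→hgg, g→hgg, h→hgg, g→hgg, g→hgg. Concatenated: hgg hgg hgg hgg hgg hgg hgg hgg hgg.

hgghgghgghgghgghgghgghgghgg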